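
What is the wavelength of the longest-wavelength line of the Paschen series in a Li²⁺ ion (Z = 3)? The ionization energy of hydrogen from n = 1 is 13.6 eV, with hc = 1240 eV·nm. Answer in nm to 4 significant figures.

208.4 nm

The Paschen series terminates on n_f = 3; the first line has n_i = 3+1 = 4.
ΔE = 122.4 × (1/3² − 1/4²) = 5.950 eV.
λ = 1240 / 5.950 = 208.4 nm.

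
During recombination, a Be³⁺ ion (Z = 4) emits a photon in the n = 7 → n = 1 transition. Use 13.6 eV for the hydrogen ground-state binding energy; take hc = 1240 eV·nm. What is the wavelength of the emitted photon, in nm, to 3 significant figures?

5.82 nm

For Z = 4 the level energies scale as Z², so the effective Rydberg energy is 13.6 × 16 = 217.6 eV.
ΔE = 217.6 × (1/1² − 1/7²) = 217.6 × 0.9796 = 213.2 eV.
λ = hc/ΔE = 1240 / 213.2 = 5.82 nm.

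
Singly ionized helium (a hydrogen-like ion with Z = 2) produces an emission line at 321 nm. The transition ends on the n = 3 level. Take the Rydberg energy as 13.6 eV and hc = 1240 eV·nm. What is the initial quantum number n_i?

The photon energy is ΔE = hc/λ = 1240 / 321 = 3.863 eV.
With Z = 2, ΔE = 54.40 × (1/n_f² − 1/n_i²), so 1/n_f² − 1/n_i² = 0.07101.
With n_f = 3: 1/n_i² = 1/9 − 0.07101 = 0.04010, so n_i ≈ 4.99.

n_i = 5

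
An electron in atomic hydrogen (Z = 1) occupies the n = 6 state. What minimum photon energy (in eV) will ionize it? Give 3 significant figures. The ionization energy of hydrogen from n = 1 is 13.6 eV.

E_6 = −13.60/36 = −0.378 eV, so ionization (to E = 0) requires 0.378 eV.

0.378 eV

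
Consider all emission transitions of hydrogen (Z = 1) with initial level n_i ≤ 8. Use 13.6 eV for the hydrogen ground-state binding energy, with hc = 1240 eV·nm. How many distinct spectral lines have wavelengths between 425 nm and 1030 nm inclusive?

Enumerate all n_i → n_f pairs with 1 ≤ n_f < n_i ≤ 8 and compute λ = 1240 / [13.6·1·(1/n_f² − 1/n_i²)].
Lines falling in [425, 1030] nm: 5→2 (434.2 nm), 4→2 (486.3 nm), 3→2 (656.5 nm), 8→3 (954.9 nm), 7→3 (1005 nm).

5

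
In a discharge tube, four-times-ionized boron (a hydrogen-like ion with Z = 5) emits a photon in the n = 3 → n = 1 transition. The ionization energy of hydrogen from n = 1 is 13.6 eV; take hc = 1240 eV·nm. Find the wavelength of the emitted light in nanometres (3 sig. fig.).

For Z = 5 the level energies scale as Z², so the effective Rydberg energy is 13.6 × 25 = 340.0 eV.
ΔE = 340.0 × (1/1² − 1/3²) = 340.0 × 0.8889 = 302.2 eV.
λ = hc/ΔE = 1240 / 302.2 = 4.10 nm.

4.10 nm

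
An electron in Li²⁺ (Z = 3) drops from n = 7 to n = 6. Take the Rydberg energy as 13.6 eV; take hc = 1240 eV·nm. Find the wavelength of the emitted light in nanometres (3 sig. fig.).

1370 nm

For Z = 3 the level energies scale as Z², so the effective Rydberg energy is 13.6 × 9 = 122.4 eV.
ΔE = 122.4 × (1/6² − 1/7²) = 122.4 × 0.007370 = 0.9020 eV.
λ = hc/ΔE = 1240 / 0.9020 = 1370 nm.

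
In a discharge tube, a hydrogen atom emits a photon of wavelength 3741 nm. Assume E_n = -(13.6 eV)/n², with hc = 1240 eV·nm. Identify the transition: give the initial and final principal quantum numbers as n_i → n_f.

The photon energy is ΔE = hc/λ = 1240 / 3741 = 0.3315 eV.
With Z = 1, ΔE = 13.60 × (1/n_f² − 1/n_i²), so 1/n_f² − 1/n_i² = 0.02437.
Trying n_f = 5 gives 1/n_i² = 0.01563, i.e. n_i ≈ 8; this pair matches.

n_i = 8, n_f = 5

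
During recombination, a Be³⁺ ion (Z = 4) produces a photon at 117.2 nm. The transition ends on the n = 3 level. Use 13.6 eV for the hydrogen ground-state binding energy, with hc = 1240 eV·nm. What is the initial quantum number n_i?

n_i = 4

The photon energy is ΔE = hc/λ = 1240 / 117.2 = 10.58 eV.
With Z = 4, ΔE = 217.6 × (1/n_f² − 1/n_i²), so 1/n_f² − 1/n_i² = 0.04862.
With n_f = 3: 1/n_i² = 1/9 − 0.04862 = 0.06249, so n_i ≈ 4.00.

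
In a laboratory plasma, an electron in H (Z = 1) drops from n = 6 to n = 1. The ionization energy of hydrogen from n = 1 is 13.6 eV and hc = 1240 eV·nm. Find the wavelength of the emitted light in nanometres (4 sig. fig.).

93.78 nm

ΔE = 13.60 × (1/1² − 1/6²) = 13.60 × 0.9722 = 13.22 eV.
λ = hc/ΔE = 1240 / 13.22 = 93.78 nm.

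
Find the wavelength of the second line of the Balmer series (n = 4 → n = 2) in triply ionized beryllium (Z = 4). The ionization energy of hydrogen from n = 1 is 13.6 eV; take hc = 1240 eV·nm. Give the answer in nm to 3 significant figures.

30.4 nm

The Balmer series terminates on n_f = 2; the second line has n_i = 2+2 = 4.
ΔE = 217.6 × (1/2² − 1/4²) = 40.80 eV.
λ = 1240 / 40.80 = 30.4 nm.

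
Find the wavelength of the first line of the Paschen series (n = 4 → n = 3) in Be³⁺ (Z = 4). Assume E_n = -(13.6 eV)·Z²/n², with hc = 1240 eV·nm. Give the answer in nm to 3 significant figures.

117 nm

The Paschen series terminates on n_f = 3; the first line has n_i = 3+1 = 4.
ΔE = 217.6 × (1/3² − 1/4²) = 10.58 eV.
λ = 1240 / 10.58 = 117 nm.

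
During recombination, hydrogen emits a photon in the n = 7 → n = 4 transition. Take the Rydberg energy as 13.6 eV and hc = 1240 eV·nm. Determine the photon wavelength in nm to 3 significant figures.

2170 nm

ΔE = 13.60 × (1/4² − 1/7²) = 13.60 × 0.04209 = 0.5724 eV.
λ = hc/ΔE = 1240 / 0.5724 = 2170 nm.
This line belongs to the Brackett series.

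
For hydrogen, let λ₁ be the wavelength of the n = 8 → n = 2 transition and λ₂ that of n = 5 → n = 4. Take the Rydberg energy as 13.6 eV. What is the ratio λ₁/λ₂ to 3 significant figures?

λ ∝ 1/ΔE ∝ 1/(1/n_f² − 1/n_i²), and the Z² and hc factors cancel in the ratio.
λ₁/λ₂ = (1/4² − 1/5²)/(1/2² − 1/8²) = 0.02250/0.2344 = 0.0960.

0.0960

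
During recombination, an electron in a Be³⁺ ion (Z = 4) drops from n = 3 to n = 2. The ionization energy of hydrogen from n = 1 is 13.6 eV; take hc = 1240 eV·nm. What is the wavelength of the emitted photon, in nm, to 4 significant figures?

41.03 nm

For Z = 4 the level energies scale as Z², so the effective Rydberg energy is 13.6 × 16 = 217.6 eV.
ΔE = 217.6 × (1/2² − 1/3²) = 217.6 × 0.1389 = 30.22 eV.
λ = hc/ΔE = 1240 / 30.22 = 41.03 nm.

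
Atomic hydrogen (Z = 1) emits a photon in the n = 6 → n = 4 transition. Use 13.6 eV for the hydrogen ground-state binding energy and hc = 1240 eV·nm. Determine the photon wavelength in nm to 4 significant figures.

2626 nm

ΔE = 13.60 × (1/4² − 1/6²) = 13.60 × 0.03472 = 0.4722 eV.
λ = hc/ΔE = 1240 / 0.4722 = 2626 nm.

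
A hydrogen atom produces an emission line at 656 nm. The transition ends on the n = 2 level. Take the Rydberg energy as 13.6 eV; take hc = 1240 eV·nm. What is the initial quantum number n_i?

The photon energy is ΔE = hc/λ = 1240 / 656 = 1.890 eV.
With Z = 1, ΔE = 13.60 × (1/n_f² − 1/n_i²), so 1/n_f² − 1/n_i² = 0.1390.
With n_f = 2: 1/n_i² = 1/4 − 0.1390 = 0.1110, so n_i ≈ 3.00.

n_i = 3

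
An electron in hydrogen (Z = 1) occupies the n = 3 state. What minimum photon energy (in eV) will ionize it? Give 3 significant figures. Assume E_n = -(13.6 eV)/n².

E_3 = −13.60/9 = −1.51 eV, so ionization (to E = 0) requires 1.51 eV.

1.51 eV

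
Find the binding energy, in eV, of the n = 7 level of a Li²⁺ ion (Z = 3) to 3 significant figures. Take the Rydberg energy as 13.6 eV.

E_n = −13.6 Z²/n² = −122.4/n² eV for Z = 3.
E_7 = −122.4/49 = −2.50 eV, so ionization (to E = 0) requires 2.50 eV.

2.50 eV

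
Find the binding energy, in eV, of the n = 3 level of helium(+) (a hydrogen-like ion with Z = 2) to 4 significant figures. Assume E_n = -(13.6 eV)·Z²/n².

6.044 eV

E_n = −13.6 Z²/n² = −54.40/n² eV for Z = 2.
E_3 = −54.40/9 = −6.044 eV, so ionization (to E = 0) requires 6.044 eV.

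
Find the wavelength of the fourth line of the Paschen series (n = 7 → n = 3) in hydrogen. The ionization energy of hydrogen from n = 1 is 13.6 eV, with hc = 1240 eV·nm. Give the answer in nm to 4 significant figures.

1005 nm

The Paschen series terminates on n_f = 3; the fourth line has n_i = 3+4 = 7.
ΔE = 13.60 × (1/3² − 1/7²) = 1.234 eV.
λ = 1240 / 1.234 = 1005 nm.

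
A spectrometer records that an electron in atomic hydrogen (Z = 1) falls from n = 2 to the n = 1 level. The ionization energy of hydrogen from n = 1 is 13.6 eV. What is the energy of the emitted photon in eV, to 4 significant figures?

E_2 = −13.60/4 = −3.400 eV and E_1 = −13.60/1 = −13.60 eV.
The photon energy is |E_2 − E_1| = 10.20 eV.

10.20 eV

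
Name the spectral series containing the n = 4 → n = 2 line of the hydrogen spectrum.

Balmer

The series is set by the lower level: n_f = 2 is the Balmer series.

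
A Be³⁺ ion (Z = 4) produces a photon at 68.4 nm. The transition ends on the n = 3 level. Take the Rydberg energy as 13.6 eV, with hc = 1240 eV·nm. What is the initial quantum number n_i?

The photon energy is ΔE = hc/λ = 1240 / 68.4 = 18.13 eV.
With Z = 4, ΔE = 217.6 × (1/n_f² − 1/n_i²), so 1/n_f² − 1/n_i² = 0.08331.
With n_f = 3: 1/n_i² = 1/9 − 0.08331 = 0.02780, so n_i ≈ 6.00.

n_i = 6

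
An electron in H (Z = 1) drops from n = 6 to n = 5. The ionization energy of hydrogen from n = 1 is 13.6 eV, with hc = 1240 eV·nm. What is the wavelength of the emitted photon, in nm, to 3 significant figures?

7460 nm

ΔE = 13.60 × (1/5² − 1/6²) = 13.60 × 0.01222 = 0.1662 eV.
λ = hc/ΔE = 1240 / 0.1662 = 7460 nm.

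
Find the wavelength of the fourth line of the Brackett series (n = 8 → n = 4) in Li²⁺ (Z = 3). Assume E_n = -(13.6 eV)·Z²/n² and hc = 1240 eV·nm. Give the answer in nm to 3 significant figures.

The Brackett series terminates on n_f = 4; the fourth line has n_i = 4+4 = 8.
ΔE = 122.4 × (1/4² − 1/8²) = 5.738 eV.
λ = 1240 / 5.738 = 216 nm.

216 nm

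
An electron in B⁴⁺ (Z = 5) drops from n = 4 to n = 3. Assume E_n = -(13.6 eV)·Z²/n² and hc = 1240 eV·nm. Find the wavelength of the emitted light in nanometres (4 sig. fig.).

For Z = 5 the level energies scale as Z², so the effective Rydberg energy is 13.6 × 25 = 340.0 eV.
ΔE = 340.0 × (1/3² − 1/4²) = 340.0 × 0.04861 = 16.53 eV.
λ = hc/ΔE = 1240 / 16.53 = 75.03 nm.

75.03 nm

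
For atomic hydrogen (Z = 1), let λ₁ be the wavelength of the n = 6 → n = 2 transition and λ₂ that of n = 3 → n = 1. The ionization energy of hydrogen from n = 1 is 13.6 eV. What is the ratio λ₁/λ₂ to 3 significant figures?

λ ∝ 1/ΔE ∝ 1/(1/n_f² − 1/n_i²), and the Z² and hc factors cancel in the ratio.
λ₁/λ₂ = (1/1² − 1/3²)/(1/2² − 1/6²) = 0.8889/0.2222 = 4.00.

4.00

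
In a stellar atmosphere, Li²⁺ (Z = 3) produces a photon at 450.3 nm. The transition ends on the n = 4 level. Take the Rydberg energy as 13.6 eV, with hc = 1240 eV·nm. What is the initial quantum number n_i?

The photon energy is ΔE = hc/λ = 1240 / 450.3 = 2.754 eV.
With Z = 3, ΔE = 122.4 × (1/n_f² − 1/n_i²), so 1/n_f² − 1/n_i² = 0.02250.
With n_f = 4: 1/n_i² = 1/16 − 0.02250 = 0.04000, so n_i ≈ 5.00.

n_i = 5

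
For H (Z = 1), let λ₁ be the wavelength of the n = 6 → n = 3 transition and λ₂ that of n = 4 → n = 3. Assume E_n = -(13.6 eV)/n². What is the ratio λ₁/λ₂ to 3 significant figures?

λ ∝ 1/ΔE ∝ 1/(1/n_f² − 1/n_i²), and the Z² and hc factors cancel in the ratio.
λ₁/λ₂ = (1/3² − 1/4²)/(1/3² − 1/6²) = 0.04861/0.08333 = 0.583.

0.583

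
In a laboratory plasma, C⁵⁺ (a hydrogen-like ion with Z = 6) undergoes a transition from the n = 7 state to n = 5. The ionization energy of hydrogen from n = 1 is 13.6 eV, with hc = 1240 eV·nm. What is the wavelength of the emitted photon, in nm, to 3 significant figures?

For Z = 6 the level energies scale as Z², so the effective Rydberg energy is 13.6 × 36 = 489.6 eV.
ΔE = 489.6 × (1/5² − 1/7²) = 489.6 × 0.01959 = 9.592 eV.
λ = hc/ΔE = 1240 / 9.592 = 129 nm.

129 nm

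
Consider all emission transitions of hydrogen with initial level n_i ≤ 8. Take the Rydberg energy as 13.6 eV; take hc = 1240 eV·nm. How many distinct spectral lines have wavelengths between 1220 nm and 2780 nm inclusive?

Enumerate all n_i → n_f pairs with 1 ≤ n_f < n_i ≤ 8 and compute λ = 1240 / [13.6·1·(1/n_f² − 1/n_i²)].
Lines falling in [1220, 2780] nm: 5→3 (1282 nm), 4→3 (1876 nm), 8→4 (1945 nm), 7→4 (2166 nm), 6→4 (2626 nm).

5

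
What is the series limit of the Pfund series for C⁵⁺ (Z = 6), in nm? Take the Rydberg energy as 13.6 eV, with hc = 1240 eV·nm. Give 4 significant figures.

The Pfund series has lower level n_f = 5; the series limit corresponds to n_i → ∞.
ΔE_max = 13.6 × 36 / 5² = 19.58 eV.
λ_min = 1240 / 19.58 = 63.32 nm.

63.32 nm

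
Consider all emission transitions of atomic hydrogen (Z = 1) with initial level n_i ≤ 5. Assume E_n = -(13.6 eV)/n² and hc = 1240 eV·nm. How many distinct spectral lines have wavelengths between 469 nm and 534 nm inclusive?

Enumerate all n_i → n_f pairs with 1 ≤ n_f < n_i ≤ 5 and compute λ = 1240 / [13.6·1·(1/n_f² − 1/n_i²)].
Lines falling in [469, 534] nm: 4→2 (486.3 nm).

1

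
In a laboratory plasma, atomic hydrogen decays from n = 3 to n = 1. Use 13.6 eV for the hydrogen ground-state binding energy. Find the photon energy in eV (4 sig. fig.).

E_3 = −13.60/9 = −1.511 eV and E_1 = −13.60/1 = −13.60 eV.
The photon energy is |E_3 − E_1| = 12.09 eV.

12.09 eV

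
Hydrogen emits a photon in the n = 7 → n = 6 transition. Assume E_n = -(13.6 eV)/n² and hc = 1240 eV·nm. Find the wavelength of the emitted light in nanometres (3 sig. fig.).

ΔE = 13.60 × (1/6² − 1/7²) = 13.60 × 0.007370 = 0.1002 eV.
λ = hc/ΔE = 1240 / 0.1002 = 12400 nm.

12400 nm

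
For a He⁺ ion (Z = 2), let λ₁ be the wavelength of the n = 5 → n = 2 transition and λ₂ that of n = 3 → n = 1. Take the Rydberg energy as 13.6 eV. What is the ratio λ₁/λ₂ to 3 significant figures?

4.23

λ ∝ 1/ΔE ∝ 1/(1/n_f² − 1/n_i²), and the Z² and hc factors cancel in the ratio.
λ₁/λ₂ = (1/1² − 1/3²)/(1/2² − 1/5²) = 0.8889/0.2100 = 4.23.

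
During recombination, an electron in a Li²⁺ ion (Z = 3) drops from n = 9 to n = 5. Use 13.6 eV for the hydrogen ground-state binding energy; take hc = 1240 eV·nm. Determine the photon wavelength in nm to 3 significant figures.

For Z = 3 the level energies scale as Z², so the effective Rydberg energy is 13.6 × 9 = 122.4 eV.
ΔE = 122.4 × (1/5² − 1/9²) = 122.4 × 0.02765 = 3.385 eV.
λ = hc/ΔE = 1240 / 3.385 = 366 nm.

366 nm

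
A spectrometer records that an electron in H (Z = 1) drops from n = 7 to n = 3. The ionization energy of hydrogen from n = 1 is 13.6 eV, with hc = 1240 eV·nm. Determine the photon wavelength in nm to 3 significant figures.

ΔE = 13.60 × (1/3² − 1/7²) = 13.60 × 0.09070 = 1.234 eV.
λ = hc/ΔE = 1240 / 1.234 = 1010 nm.
This line belongs to the Paschen series.

1010 nm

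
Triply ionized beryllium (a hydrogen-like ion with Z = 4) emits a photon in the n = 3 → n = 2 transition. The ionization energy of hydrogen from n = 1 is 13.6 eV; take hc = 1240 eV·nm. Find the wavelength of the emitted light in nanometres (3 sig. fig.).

41.0 nm

For Z = 4 the level energies scale as Z², so the effective Rydberg energy is 13.6 × 16 = 217.6 eV.
ΔE = 217.6 × (1/2² − 1/3²) = 217.6 × 0.1389 = 30.22 eV.
λ = hc/ΔE = 1240 / 30.22 = 41.0 nm.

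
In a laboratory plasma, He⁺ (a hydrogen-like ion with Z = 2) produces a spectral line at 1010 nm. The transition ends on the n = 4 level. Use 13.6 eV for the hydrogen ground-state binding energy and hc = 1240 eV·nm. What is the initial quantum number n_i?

n_i = 5

The photon energy is ΔE = hc/λ = 1240 / 1010 = 1.228 eV.
With Z = 2, ΔE = 54.40 × (1/n_f² − 1/n_i²), so 1/n_f² − 1/n_i² = 0.02257.
With n_f = 4: 1/n_i² = 1/16 − 0.02257 = 0.03993, so n_i ≈ 5.00.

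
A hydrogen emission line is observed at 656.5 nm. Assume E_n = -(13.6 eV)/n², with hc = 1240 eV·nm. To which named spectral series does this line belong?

ΔE = 1240/656.5 = 1.889 eV.
This matches 13.6 × (1/2² − 1/3²), so n_f = 2: the Balmer series.

Balmer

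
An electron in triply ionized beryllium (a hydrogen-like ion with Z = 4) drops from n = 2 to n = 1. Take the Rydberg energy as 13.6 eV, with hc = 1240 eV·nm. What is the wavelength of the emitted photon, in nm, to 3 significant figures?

7.60 nm

For Z = 4 the level energies scale as Z², so the effective Rydberg energy is 13.6 × 16 = 217.6 eV.
ΔE = 217.6 × (1/1² − 1/2²) = 217.6 × 0.7500 = 163.2 eV.
λ = hc/ΔE = 1240 / 163.2 = 7.60 nm.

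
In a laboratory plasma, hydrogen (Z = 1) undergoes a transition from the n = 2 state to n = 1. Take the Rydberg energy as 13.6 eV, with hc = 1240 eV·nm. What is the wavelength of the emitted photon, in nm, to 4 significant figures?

121.6 nm

ΔE = 13.60 × (1/1² − 1/2²) = 13.60 × 0.7500 = 10.20 eV.
λ = hc/ΔE = 1240 / 10.20 = 121.6 nm.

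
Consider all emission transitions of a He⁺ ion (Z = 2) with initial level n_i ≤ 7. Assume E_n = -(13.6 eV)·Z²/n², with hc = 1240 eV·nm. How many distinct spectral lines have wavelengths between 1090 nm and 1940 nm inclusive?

Enumerate all n_i → n_f pairs with 1 ≤ n_f < n_i ≤ 7 and compute λ = 1240 / [13.6·4·(1/n_f² − 1/n_i²)].
Lines falling in [1090, 1940] nm: 7→5 (1163 nm), 6→5 (1865 nm).

2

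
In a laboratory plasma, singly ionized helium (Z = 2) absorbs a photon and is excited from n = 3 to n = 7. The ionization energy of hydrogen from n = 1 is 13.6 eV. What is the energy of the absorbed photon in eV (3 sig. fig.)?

The Bohr energies scale as Z², so for Z = 2: E_n = −54.40/n² eV.
E_7 = −54.40/49 = −1.110 eV and E_3 = −54.40/9 = −6.044 eV.
The photon energy is |E_7 − E_3| = 4.93 eV.

4.93 eV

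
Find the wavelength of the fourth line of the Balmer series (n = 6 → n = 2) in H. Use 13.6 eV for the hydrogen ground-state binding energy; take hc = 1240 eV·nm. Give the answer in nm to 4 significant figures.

410.3 nm

The Balmer series terminates on n_f = 2; the fourth line has n_i = 2+4 = 6.
ΔE = 13.60 × (1/2² − 1/6²) = 3.022 eV.
λ = 1240 / 3.022 = 410.3 nm.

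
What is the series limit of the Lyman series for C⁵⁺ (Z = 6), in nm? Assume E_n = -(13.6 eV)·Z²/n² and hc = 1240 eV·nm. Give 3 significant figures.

2.53 nm

The Lyman series has lower level n_f = 1; the series limit corresponds to n_i → ∞.
ΔE_max = 13.6 × 36 / 1² = 489.6 eV.
λ_min = 1240 / 489.6 = 2.53 nm.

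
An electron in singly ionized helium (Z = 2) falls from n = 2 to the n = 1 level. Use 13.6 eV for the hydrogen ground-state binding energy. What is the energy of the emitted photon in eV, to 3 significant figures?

40.8 eV

The Bohr energies scale as Z², so for Z = 2: E_n = −54.40/n² eV.
E_2 = −54.40/4 = −13.60 eV and E_1 = −54.40/1 = −54.40 eV.
The photon energy is |E_2 − E_1| = 40.8 eV.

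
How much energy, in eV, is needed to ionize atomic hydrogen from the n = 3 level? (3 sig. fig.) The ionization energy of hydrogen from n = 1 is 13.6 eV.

E_3 = −13.60/9 = −1.51 eV, so ionization (to E = 0) requires 1.51 eV.

1.51 eV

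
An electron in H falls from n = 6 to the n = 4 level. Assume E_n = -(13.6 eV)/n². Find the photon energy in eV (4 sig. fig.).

E_6 = −13.60/36 = −0.3778 eV and E_4 = −13.60/16 = −0.8500 eV.
The photon energy is |E_6 − E_4| = 0.4722 eV.

0.4722 eV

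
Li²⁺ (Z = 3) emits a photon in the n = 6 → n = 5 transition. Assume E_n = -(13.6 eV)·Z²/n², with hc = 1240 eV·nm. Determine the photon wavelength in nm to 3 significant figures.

For Z = 3 the level energies scale as Z², so the effective Rydberg energy is 13.6 × 9 = 122.4 eV.
ΔE = 122.4 × (1/5² − 1/6²) = 122.4 × 0.01222 = 1.496 eV.
λ = hc/ΔE = 1240 / 1.496 = 829 nm.

829 nm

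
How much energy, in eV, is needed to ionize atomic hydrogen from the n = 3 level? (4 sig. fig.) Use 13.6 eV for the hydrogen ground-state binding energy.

1.511 eV

E_3 = −13.60/9 = −1.511 eV, so ionization (to E = 0) requires 1.511 eV.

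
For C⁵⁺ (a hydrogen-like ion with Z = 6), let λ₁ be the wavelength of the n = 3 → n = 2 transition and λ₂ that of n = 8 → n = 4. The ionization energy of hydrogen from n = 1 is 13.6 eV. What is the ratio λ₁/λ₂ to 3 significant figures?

λ ∝ 1/ΔE ∝ 1/(1/n_f² − 1/n_i²), and the Z² and hc factors cancel in the ratio.
λ₁/λ₂ = (1/4² − 1/8²)/(1/2² − 1/3²) = 0.04688/0.1389 = 0.338.

0.338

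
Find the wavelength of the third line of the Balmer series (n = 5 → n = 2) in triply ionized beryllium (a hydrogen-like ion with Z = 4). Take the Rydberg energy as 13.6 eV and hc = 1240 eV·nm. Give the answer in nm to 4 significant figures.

27.14 nm

The Balmer series terminates on n_f = 2; the third line has n_i = 2+3 = 5.
ΔE = 217.6 × (1/2² − 1/5²) = 45.70 eV.
λ = 1240 / 45.70 = 27.14 nm.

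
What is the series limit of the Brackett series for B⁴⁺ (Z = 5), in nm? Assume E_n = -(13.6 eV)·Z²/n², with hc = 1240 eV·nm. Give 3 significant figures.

58.4 nm

The Brackett series has lower level n_f = 4; the series limit corresponds to n_i → ∞.
ΔE_max = 13.6 × 25 / 4² = 21.25 eV.
λ_min = 1240 / 21.25 = 58.4 nm.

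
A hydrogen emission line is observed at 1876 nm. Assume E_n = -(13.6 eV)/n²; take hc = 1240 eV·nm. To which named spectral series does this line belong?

Paschen

ΔE = 1240/1876 = 0.6610 eV.
This matches 13.6 × (1/3² − 1/4²), so n_f = 3: the Paschen series.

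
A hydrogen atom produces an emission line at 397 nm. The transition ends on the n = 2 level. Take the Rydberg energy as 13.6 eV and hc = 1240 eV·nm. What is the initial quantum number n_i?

n_i = 7

The photon energy is ΔE = hc/λ = 1240 / 397 = 3.123 eV.
With Z = 1, ΔE = 13.60 × (1/n_f² − 1/n_i²), so 1/n_f² − 1/n_i² = 0.2297.
With n_f = 2: 1/n_i² = 1/4 − 0.2297 = 0.02034, so n_i ≈ 7.01.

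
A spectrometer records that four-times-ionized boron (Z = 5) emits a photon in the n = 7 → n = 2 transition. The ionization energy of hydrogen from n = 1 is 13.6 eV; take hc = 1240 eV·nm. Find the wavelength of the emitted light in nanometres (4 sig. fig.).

15.88 nm

For Z = 5 the level energies scale as Z², so the effective Rydberg energy is 13.6 × 25 = 340.0 eV.
ΔE = 340.0 × (1/2² − 1/7²) = 340.0 × 0.2296 = 78.06 eV.
λ = hc/ΔE = 1240 / 78.06 = 15.88 nm.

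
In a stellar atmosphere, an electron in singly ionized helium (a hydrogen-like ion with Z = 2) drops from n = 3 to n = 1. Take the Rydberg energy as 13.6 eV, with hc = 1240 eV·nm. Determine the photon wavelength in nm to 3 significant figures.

For Z = 2 the level energies scale as Z², so the effective Rydberg energy is 13.6 × 4 = 54.40 eV.
ΔE = 54.40 × (1/1² − 1/3²) = 54.40 × 0.8889 = 48.36 eV.
λ = hc/ΔE = 1240 / 48.36 = 25.6 nm.

25.6 nm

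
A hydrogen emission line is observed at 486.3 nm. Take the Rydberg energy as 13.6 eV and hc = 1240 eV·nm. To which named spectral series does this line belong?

ΔE = 1240/486.3 = 2.550 eV.
This matches 13.6 × (1/2² − 1/4²), so n_f = 2: the Balmer series.

Balmer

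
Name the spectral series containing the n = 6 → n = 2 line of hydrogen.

The series is set by the lower level: n_f = 2 is the Balmer series.

Balmer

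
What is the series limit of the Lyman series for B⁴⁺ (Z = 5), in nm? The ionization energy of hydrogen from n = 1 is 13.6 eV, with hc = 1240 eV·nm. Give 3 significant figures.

The Lyman series has lower level n_f = 1; the series limit corresponds to n_i → ∞.
ΔE_max = 13.6 × 25 / 1² = 340.0 eV.
λ_min = 1240 / 340.0 = 3.65 nm.

3.65 nm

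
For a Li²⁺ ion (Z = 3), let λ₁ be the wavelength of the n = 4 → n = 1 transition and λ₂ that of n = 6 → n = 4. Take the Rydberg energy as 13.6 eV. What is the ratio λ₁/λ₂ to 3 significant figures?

0.0370

λ ∝ 1/ΔE ∝ 1/(1/n_f² − 1/n_i²), and the Z² and hc factors cancel in the ratio.
λ₁/λ₂ = (1/4² − 1/6²)/(1/1² − 1/4²) = 0.03472/0.9375 = 0.0370.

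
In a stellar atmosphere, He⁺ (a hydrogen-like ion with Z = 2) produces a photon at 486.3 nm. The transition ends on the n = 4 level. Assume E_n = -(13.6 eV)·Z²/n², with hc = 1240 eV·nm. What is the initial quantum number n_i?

n_i = 8

The photon energy is ΔE = hc/λ = 1240 / 486.3 = 2.550 eV.
With Z = 2, ΔE = 54.40 × (1/n_f² − 1/n_i²), so 1/n_f² − 1/n_i² = 0.04687.
With n_f = 4: 1/n_i² = 1/16 − 0.04687 = 0.01563, so n_i ≈ 8.00.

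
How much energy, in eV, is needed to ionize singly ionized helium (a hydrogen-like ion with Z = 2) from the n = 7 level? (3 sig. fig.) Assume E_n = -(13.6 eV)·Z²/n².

E_n = −13.6 Z²/n² = −54.40/n² eV for Z = 2.
E_7 = −54.40/49 = −1.11 eV, so ionization (to E = 0) requires 1.11 eV.

1.11 eV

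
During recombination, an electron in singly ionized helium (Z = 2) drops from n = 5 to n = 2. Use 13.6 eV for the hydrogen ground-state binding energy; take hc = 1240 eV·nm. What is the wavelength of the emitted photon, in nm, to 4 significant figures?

108.5 nm

For Z = 2 the level energies scale as Z², so the effective Rydberg energy is 13.6 × 4 = 54.40 eV.
ΔE = 54.40 × (1/2² − 1/5²) = 54.40 × 0.2100 = 11.42 eV.
λ = hc/ΔE = 1240 / 11.42 = 108.5 nm.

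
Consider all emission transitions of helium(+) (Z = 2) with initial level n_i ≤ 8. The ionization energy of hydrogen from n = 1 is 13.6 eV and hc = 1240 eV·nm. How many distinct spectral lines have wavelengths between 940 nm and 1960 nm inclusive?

Enumerate all n_i → n_f pairs with 1 ≤ n_f < n_i ≤ 8 and compute λ = 1240 / [13.6·4·(1/n_f² − 1/n_i²)].
Lines falling in [940, 1960] nm: 5→4 (1013 nm), 7→5 (1163 nm), 6→5 (1865 nm), 8→6 (1876 nm).

4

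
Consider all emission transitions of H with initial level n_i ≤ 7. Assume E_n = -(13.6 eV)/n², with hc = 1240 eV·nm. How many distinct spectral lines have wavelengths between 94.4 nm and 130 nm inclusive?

4

Enumerate all n_i → n_f pairs with 1 ≤ n_f < n_i ≤ 7 and compute λ = 1240 / [13.6·1·(1/n_f² − 1/n_i²)].
Lines falling in [94.4, 130] nm: 5→1 (94.98 nm), 4→1 (97.25 nm), 3→1 (102.6 nm), 2→1 (121.6 nm).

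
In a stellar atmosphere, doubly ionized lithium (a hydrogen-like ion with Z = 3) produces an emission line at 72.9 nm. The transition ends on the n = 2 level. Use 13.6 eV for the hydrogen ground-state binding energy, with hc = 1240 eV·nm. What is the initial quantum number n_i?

The photon energy is ΔE = hc/λ = 1240 / 72.9 = 17.01 eV.
With Z = 3, ΔE = 122.4 × (1/n_f² − 1/n_i²), so 1/n_f² − 1/n_i² = 0.1390.
With n_f = 2: 1/n_i² = 1/4 − 0.1390 = 0.1110, so n_i ≈ 3.00.

n_i = 3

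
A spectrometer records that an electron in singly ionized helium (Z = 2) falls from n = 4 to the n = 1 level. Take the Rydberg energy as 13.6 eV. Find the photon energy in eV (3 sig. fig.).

51.0 eV

The Bohr energies scale as Z², so for Z = 2: E_n = −54.40/n² eV.
E_4 = −54.40/16 = −3.400 eV and E_1 = −54.40/1 = −54.40 eV.
The photon energy is |E_4 − E_1| = 51.0 eV.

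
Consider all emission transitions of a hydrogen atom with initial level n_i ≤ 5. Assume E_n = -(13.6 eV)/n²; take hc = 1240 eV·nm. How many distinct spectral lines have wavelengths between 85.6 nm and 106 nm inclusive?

3

Enumerate all n_i → n_f pairs with 1 ≤ n_f < n_i ≤ 5 and compute λ = 1240 / [13.6·1·(1/n_f² − 1/n_i²)].
Lines falling in [85.6, 106] nm: 5→1 (94.98 nm), 4→1 (97.25 nm), 3→1 (102.6 nm).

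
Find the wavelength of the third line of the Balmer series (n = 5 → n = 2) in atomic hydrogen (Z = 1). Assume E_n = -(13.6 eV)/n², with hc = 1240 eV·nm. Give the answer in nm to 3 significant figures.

The Balmer series terminates on n_f = 2; the third line has n_i = 2+3 = 5.
ΔE = 13.60 × (1/2² − 1/5²) = 2.856 eV.
λ = 1240 / 2.856 = 434 nm.

434 nm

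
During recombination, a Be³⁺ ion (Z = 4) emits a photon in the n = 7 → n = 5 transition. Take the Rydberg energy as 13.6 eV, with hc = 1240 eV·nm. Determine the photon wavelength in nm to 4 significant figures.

290.9 nm

For Z = 4 the level energies scale as Z², so the effective Rydberg energy is 13.6 × 16 = 217.6 eV.
ΔE = 217.6 × (1/5² − 1/7²) = 217.6 × 0.01959 = 4.263 eV.
λ = hc/ΔE = 1240 / 4.263 = 290.9 nm.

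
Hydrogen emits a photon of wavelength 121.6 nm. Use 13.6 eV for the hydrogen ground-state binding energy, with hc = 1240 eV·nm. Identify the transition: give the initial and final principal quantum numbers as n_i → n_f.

n_i = 2, n_f = 1

The photon energy is ΔE = hc/λ = 1240 / 121.6 = 10.20 eV.
With Z = 1, ΔE = 13.60 × (1/n_f² − 1/n_i²), so 1/n_f² − 1/n_i² = 0.7498.
Trying n_f = 1 gives 1/n_i² = 0.2502, i.e. n_i ≈ 2; this pair matches.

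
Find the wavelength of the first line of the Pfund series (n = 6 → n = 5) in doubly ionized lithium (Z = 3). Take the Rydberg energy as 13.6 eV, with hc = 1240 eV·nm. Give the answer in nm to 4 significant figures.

The Pfund series terminates on n_f = 5; the first line has n_i = 5+1 = 6.
ΔE = 122.4 × (1/5² − 1/6²) = 1.496 eV.
λ = 1240 / 1.496 = 828.9 nm.

828.9 nm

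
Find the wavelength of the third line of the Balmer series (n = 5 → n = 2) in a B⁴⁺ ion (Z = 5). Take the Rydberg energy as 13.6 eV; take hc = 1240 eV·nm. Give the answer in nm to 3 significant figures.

17.4 nm

The Balmer series terminates on n_f = 2; the third line has n_i = 2+3 = 5.
ΔE = 340.0 × (1/2² − 1/5²) = 71.40 eV.
λ = 1240 / 71.40 = 17.4 nm.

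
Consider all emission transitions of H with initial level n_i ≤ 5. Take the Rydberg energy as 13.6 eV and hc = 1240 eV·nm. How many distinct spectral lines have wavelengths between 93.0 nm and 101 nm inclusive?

Enumerate all n_i → n_f pairs with 1 ≤ n_f < n_i ≤ 5 and compute λ = 1240 / [13.6·1·(1/n_f² − 1/n_i²)].
Lines falling in [93.0, 101] nm: 5→1 (94.98 nm), 4→1 (97.25 nm).

2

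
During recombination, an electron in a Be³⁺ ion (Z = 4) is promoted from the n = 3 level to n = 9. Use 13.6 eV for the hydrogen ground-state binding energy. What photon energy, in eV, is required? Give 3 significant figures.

The Bohr energies scale as Z², so for Z = 4: E_n = −217.6/n² eV.
E_9 = −217.6/81 = −2.686 eV and E_3 = −217.6/9 = −24.18 eV.
The photon energy is |E_9 − E_3| = 21.5 eV.

21.5 eV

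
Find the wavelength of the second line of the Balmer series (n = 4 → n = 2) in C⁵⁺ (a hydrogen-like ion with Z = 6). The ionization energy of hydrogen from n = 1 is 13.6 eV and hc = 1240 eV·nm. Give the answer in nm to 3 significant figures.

The Balmer series terminates on n_f = 2; the second line has n_i = 2+2 = 4.
ΔE = 489.6 × (1/2² − 1/4²) = 91.80 eV.
λ = 1240 / 91.80 = 13.5 nm.

13.5 nm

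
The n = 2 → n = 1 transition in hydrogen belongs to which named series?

Lyman

The series is set by the lower level: n_f = 1 is the Lyman series.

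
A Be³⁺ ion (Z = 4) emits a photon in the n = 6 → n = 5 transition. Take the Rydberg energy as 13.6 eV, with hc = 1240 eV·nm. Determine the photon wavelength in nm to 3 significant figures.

466 nm

For Z = 4 the level energies scale as Z², so the effective Rydberg energy is 13.6 × 16 = 217.6 eV.
ΔE = 217.6 × (1/5² − 1/6²) = 217.6 × 0.01222 = 2.660 eV.
λ = hc/ΔE = 1240 / 2.660 = 466 nm.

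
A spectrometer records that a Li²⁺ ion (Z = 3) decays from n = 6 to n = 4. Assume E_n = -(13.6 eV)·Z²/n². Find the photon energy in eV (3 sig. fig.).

The Bohr energies scale as Z², so for Z = 3: E_n = −122.4/n² eV.
E_6 = −122.4/36 = −3.400 eV and E_4 = −122.4/16 = −7.650 eV.
The photon energy is |E_6 − E_4| = 4.25 eV.

4.25 eV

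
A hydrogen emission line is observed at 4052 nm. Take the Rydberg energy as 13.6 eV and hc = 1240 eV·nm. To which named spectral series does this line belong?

ΔE = 1240/4052 = 0.3060 eV.
This matches 13.6 × (1/4² − 1/5²), so n_f = 4: the Brackett series.

Brackett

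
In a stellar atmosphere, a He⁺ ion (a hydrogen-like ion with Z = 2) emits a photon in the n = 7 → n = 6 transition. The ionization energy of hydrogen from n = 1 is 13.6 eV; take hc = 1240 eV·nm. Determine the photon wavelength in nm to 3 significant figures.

For Z = 2 the level energies scale as Z², so the effective Rydberg energy is 13.6 × 4 = 54.40 eV.
ΔE = 54.40 × (1/6² − 1/7²) = 54.40 × 0.007370 = 0.4009 eV.
λ = hc/ΔE = 1240 / 0.4009 = 3090 nm.

3090 nm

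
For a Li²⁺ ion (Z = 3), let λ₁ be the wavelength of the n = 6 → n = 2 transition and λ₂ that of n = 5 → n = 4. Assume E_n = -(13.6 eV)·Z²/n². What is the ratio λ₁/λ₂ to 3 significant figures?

0.101

λ ∝ 1/ΔE ∝ 1/(1/n_f² − 1/n_i²), and the Z² and hc factors cancel in the ratio.
λ₁/λ₂ = (1/4² − 1/5²)/(1/2² − 1/6²) = 0.02250/0.2222 = 0.101.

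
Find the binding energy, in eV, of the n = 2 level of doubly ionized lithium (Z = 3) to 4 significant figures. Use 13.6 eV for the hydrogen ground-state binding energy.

E_n = −13.6 Z²/n² = −122.4/n² eV for Z = 3.
E_2 = −122.4/4 = −30.60 eV, so ionization (to E = 0) requires 30.60 eV.

30.60 eV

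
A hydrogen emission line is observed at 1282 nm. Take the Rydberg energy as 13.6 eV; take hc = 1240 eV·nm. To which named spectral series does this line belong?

Paschen

ΔE = 1240/1282 = 0.9672 eV.
This matches 13.6 × (1/3² − 1/5²), so n_f = 3: the Paschen series.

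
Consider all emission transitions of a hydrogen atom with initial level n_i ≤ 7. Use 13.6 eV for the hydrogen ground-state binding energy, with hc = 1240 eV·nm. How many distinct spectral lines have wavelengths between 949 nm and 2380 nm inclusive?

Enumerate all n_i → n_f pairs with 1 ≤ n_f < n_i ≤ 7 and compute λ = 1240 / [13.6·1·(1/n_f² − 1/n_i²)].
Lines falling in [949, 2380] nm: 7→3 (1005 nm), 6→3 (1094 nm), 5→3 (1282 nm), 4→3 (1876 nm), 7→4 (2166 nm).

5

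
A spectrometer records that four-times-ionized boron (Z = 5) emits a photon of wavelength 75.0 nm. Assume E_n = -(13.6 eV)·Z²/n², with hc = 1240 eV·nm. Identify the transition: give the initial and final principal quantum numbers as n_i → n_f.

The photon energy is ΔE = hc/λ = 1240 / 75.0 = 16.53 eV.
With Z = 5, ΔE = 340.0 × (1/n_f² − 1/n_i²), so 1/n_f² − 1/n_i² = 0.04863.
Trying n_f = 3 gives 1/n_i² = 0.06248, i.e. n_i ≈ 4; this pair matches.

n_i = 4, n_f = 3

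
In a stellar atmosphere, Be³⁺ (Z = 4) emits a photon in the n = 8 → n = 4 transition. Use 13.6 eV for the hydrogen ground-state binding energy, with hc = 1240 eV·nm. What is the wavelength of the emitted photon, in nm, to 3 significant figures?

122 nm

For Z = 4 the level energies scale as Z², so the effective Rydberg energy is 13.6 × 16 = 217.6 eV.
ΔE = 217.6 × (1/4² − 1/8²) = 217.6 × 0.04688 = 10.20 eV.
λ = hc/ΔE = 1240 / 10.20 = 122 nm.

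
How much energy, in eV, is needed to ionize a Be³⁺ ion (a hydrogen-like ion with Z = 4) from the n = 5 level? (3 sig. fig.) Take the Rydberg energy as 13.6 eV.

E_n = −13.6 Z²/n² = −217.6/n² eV for Z = 4.
E_5 = −217.6/25 = −8.70 eV, so ionization (to E = 0) requires 8.70 eV.

8.70 eV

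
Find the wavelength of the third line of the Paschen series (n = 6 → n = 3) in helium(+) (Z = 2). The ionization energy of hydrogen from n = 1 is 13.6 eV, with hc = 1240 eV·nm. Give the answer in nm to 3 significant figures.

274 nm

The Paschen series terminates on n_f = 3; the third line has n_i = 3+3 = 6.
ΔE = 54.40 × (1/3² − 1/6²) = 4.533 eV.
λ = 1240 / 4.533 = 274 nm.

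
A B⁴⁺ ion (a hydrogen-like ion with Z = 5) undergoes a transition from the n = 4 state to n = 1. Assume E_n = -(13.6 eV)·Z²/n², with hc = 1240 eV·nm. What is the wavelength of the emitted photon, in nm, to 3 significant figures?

For Z = 5 the level energies scale as Z², so the effective Rydberg energy is 13.6 × 25 = 340.0 eV.
ΔE = 340.0 × (1/1² − 1/4²) = 340.0 × 0.9375 = 318.8 eV.
λ = hc/ΔE = 1240 / 318.8 = 3.89 nm.

3.89 nm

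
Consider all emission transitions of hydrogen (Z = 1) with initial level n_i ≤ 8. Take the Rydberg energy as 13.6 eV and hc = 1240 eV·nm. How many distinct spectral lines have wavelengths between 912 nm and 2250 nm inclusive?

7

Enumerate all n_i → n_f pairs with 1 ≤ n_f < n_i ≤ 8 and compute λ = 1240 / [13.6·1·(1/n_f² − 1/n_i²)].
Lines falling in [912, 2250] nm: 8→3 (954.9 nm), 7→3 (1005 nm), 6→3 (1094 nm), 5→3 (1282 nm), 4→3 (1876 nm), 8→4 (1945 nm), 7→4 (2166 nm).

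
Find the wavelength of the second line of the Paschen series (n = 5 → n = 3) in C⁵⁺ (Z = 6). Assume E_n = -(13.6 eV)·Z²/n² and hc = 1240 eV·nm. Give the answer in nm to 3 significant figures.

The Paschen series terminates on n_f = 3; the second line has n_i = 3+2 = 5.
ΔE = 489.6 × (1/3² − 1/5²) = 34.82 eV.
λ = 1240 / 34.82 = 35.6 nm.

35.6 nm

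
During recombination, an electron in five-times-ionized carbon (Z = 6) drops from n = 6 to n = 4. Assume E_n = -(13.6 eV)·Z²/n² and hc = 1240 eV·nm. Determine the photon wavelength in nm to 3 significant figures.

For Z = 6 the level energies scale as Z², so the effective Rydberg energy is 13.6 × 36 = 489.6 eV.
ΔE = 489.6 × (1/4² − 1/6²) = 489.6 × 0.03472 = 17.00 eV.
λ = hc/ΔE = 1240 / 17.00 = 72.9 nm.

72.9 nm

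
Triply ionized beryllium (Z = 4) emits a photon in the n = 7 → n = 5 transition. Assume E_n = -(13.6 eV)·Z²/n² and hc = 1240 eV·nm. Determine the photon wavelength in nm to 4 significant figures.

For Z = 4 the level energies scale as Z², so the effective Rydberg energy is 13.6 × 16 = 217.6 eV.
ΔE = 217.6 × (1/5² − 1/7²) = 217.6 × 0.01959 = 4.263 eV.
λ = hc/ΔE = 1240 / 4.263 = 290.9 nm.

290.9 nm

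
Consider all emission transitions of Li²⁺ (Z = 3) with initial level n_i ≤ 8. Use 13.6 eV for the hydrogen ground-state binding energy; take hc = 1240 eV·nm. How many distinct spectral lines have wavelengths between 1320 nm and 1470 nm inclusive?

1

Enumerate all n_i → n_f pairs with 1 ≤ n_f < n_i ≤ 8 and compute λ = 1240 / [13.6·9·(1/n_f² − 1/n_i²)].
Lines falling in [1320, 1470] nm: 7→6 (1375 nm).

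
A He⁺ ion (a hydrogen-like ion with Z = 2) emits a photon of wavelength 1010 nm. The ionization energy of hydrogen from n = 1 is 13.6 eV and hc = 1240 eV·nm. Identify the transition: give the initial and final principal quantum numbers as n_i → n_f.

The photon energy is ΔE = hc/λ = 1240 / 1010 = 1.228 eV.
With Z = 2, ΔE = 54.40 × (1/n_f² − 1/n_i²), so 1/n_f² − 1/n_i² = 0.02257.
Trying n_f = 4 gives 1/n_i² = 0.03993, i.e. n_i ≈ 5; this pair matches.

n_i = 5, n_f = 4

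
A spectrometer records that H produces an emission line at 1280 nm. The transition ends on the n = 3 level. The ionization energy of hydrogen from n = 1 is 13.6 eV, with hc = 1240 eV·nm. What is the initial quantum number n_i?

The photon energy is ΔE = hc/λ = 1240 / 1280 = 0.9688 eV.
With Z = 1, ΔE = 13.60 × (1/n_f² − 1/n_i²), so 1/n_f² − 1/n_i² = 0.07123.
With n_f = 3: 1/n_i² = 1/9 − 0.07123 = 0.03988, so n_i ≈ 5.01.

n_i = 5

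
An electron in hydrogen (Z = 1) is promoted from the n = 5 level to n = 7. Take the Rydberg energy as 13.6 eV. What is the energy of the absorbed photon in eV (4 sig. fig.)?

E_7 = −13.60/49 = −0.2776 eV and E_5 = −13.60/25 = −0.5440 eV.
The photon energy is |E_7 − E_5| = 0.2664 eV.

0.2664 eV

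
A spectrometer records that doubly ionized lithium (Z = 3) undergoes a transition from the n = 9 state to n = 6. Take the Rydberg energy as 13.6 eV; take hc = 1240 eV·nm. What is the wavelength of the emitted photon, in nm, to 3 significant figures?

656 nm

For Z = 3 the level energies scale as Z², so the effective Rydberg energy is 13.6 × 9 = 122.4 eV.
ΔE = 122.4 × (1/6² − 1/9²) = 122.4 × 0.01543 = 1.889 eV.
λ = hc/ΔE = 1240 / 1.889 = 656 nm.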